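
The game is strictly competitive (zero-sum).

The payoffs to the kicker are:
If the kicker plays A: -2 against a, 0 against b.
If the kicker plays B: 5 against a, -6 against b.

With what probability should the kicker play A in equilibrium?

11/13

Row minima are -2 and -6, so the kicker's maximin is -2; column maxima are 5 and 0, so the goalkeeper's minimax is 0. These differ, so the equilibrium is in mixed strategies.
Let the kicker play A with probability p. The goalkeeper is indifferent when −2p + 5(1−p) = −6(1−p), giving p = 11/13.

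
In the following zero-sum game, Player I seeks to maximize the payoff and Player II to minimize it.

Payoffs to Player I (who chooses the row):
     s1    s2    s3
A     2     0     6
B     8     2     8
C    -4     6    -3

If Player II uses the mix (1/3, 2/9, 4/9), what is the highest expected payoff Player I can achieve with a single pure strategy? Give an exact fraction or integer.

A: (2)·(1/3) + (0)·(2/9) + (6)·(4/9) = 10/3.
B: (8)·(1/3) + (2)·(2/9) + (8)·(4/9) = 20/3.
C: (-4)·(1/3) + (6)·(2/9) + (-3)·(4/9) = -4/3.
The best pure response is B with expected payoff 20/3.

20/3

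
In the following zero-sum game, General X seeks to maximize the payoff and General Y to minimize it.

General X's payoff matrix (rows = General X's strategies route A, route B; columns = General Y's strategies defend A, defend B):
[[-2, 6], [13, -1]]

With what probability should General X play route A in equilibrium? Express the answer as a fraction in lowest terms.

7/11

Row minima are -2 and -1, so General X's maximin is -1; column maxima are 13 and 6, so General Y's minimax is 6. These differ, so the equilibrium is in mixed strategies.
Let General X play route A with probability p. General Y is indifferent when −2p + 13(1−p) = 6p − (1−p), giving p = 7/11.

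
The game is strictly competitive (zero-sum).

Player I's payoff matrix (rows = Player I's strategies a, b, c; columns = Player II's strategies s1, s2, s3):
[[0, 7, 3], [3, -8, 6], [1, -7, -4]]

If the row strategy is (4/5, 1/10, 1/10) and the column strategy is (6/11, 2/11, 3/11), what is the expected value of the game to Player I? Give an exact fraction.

Against (6/11, 2/11, 3/11), each row's expected payoff is a: 23/11; b: 20/11; c: -20/11.
Taking the (4/5, 1/10, 1/10)-weighted average: (4/5)·(23/11) + (1/10)·(20/11) + (1/10)·(-20/11) = 92/55.

92/55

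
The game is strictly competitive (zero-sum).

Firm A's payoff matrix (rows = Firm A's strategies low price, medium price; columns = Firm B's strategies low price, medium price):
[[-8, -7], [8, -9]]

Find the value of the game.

Row minima are -8 and -9, so Firm A's maximin is -8; column maxima are 8 and -7, so Firm B's minimax is -7. These differ, so the equilibrium is in mixed strategies.
Let Firm A play low price with probability p. Firm B is indifferent when −8p + 8(1−p) = −7p − 9(1−p), giving p = 17/18.
Let Firm B play low price with probability q. Firm A is indifferent when −8q − 7(1−q) = 8q − 9(1−q), giving q = 1/9.
The value is -8·(1/9) + (-7)·(8/9) = -64/9.

-64/9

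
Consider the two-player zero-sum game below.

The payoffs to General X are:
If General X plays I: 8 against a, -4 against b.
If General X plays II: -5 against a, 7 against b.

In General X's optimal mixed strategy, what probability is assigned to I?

1/2

Row minima are -4 and -5, so General X's maximin is -4; column maxima are 8 and 7, so General Y's minimax is 7. These differ, so the equilibrium is in mixed strategies.
Let General X play I with probability p. General Y is indifferent when 8p − 5(1−p) = −4p + 7(1−p), giving p = 1/2.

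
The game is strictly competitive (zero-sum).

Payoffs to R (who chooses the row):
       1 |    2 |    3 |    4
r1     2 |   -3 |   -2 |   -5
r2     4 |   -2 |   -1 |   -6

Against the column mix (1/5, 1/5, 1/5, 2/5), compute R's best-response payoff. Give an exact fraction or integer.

r1: (2)·(1/5) + (-3)·(1/5) + (-2)·(1/5) + (-5)·(2/5) = -13/5.
r2: (4)·(1/5) + (-2)·(1/5) + (-1)·(1/5) + (-6)·(2/5) = -11/5.
The best pure response is r2 with expected payoff -11/5.

-11/5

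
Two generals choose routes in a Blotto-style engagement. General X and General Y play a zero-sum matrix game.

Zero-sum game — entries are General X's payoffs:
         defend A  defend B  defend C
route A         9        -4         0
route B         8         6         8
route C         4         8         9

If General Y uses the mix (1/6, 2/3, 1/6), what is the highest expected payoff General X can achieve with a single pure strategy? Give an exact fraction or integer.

route A: (9)·(1/6) + (-4)·(2/3) + (0)·(1/6) = -7/6.
route B: (8)·(1/6) + (6)·(2/3) + (8)·(1/6) = 20/3.
route C: (4)·(1/6) + (8)·(2/3) + (9)·(1/6) = 15/2.
The best pure response is route C with expected payoff 15/2.

15/2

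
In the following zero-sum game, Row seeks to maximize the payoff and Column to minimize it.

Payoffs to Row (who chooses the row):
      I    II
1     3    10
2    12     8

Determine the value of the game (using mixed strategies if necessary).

Row minima are 3 and 8, so Row's maximin is 8; column maxima are 12 and 10, so Column's minimax is 10. These differ, so the equilibrium is in mixed strategies.
Let Row play 1 with probability p. Column is indifferent when 3p + 12(1−p) = 10p + 8(1−p), giving p = 4/11.
Let Column play I with probability q. Row is indifferent when 3q + 10(1−q) = 12q + 8(1−q), giving q = 2/11.
The value is 3·(2/11) + (10)·(9/11) = 96/11.

96/11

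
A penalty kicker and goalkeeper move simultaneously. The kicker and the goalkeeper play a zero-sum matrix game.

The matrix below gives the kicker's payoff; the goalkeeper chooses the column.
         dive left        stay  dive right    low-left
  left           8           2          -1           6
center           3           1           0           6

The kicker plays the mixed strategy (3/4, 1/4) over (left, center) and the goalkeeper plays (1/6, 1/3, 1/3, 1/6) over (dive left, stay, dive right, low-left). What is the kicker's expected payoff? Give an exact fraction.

59/24

Against (1/6, 1/3, 1/3, 1/6), each row's expected payoff is left: 8/3; center: 11/6.
Taking the (3/4, 1/4)-weighted average: (3/4)·(8/3) + (1/4)·(11/6) = 59/24.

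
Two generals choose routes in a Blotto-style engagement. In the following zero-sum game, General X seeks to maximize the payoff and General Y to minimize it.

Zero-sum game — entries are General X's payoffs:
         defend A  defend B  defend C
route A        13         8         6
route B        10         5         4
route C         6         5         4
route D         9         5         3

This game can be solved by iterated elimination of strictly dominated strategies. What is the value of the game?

6

Column defend A is strictly dominated by defend B for General Y (8<13, 5<10, 5<6, 5<9); eliminate defend A.
Column defend B is strictly dominated by defend C for General Y (6<8, 4<5, 4<5, 3<5); eliminate defend B.
Row route C is strictly dominated by row route A (6>4); eliminate route C.
Row route B is strictly dominated by row route A (6>4); eliminate route B.
Row route D is strictly dominated by row route A (6>3); eliminate route D.
Only (route A, defend C) remains, with payoff 6.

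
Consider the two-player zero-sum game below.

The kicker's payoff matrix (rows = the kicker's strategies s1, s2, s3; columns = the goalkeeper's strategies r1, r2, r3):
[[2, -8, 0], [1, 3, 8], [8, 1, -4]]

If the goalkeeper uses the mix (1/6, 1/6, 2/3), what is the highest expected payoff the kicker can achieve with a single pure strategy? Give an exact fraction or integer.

s1: (2)·(1/6) + (-8)·(1/6) + (0)·(2/3) = -1.
s2: (1)·(1/6) + (3)·(1/6) + (8)·(2/3) = 6.
s3: (8)·(1/6) + (1)·(1/6) + (-4)·(2/3) = -7/6.
The best pure response is s2 with expected payoff 6.

6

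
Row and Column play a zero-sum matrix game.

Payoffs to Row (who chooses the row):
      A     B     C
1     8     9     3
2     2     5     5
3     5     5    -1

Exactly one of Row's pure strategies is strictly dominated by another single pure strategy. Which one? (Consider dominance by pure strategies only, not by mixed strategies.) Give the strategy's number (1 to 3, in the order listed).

Compare 3 with 1: 8 > 5, 9 > 5, 3 > -1.
So 1 strictly dominates 3 for Row; 3 is strictly dominated.

3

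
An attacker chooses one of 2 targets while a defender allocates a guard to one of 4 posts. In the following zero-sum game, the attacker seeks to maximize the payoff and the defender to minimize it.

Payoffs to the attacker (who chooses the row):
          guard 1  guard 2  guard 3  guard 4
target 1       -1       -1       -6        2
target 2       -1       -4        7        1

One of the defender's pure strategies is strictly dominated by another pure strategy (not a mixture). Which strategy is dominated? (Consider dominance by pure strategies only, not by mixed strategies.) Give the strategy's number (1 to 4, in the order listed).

4

The defender prefers columns that give the attacker less. Compare guard 4 with guard 1: -1 < 2, -1 < 1.
So guard 1 strictly dominates guard 4 for the defender; guard 4 is strictly dominated.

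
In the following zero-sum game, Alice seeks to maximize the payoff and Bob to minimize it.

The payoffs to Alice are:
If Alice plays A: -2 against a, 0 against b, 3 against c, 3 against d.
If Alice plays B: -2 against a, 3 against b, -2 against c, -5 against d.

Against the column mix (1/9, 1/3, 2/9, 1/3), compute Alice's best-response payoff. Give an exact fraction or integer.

13/9

A: (-2)·(1/9) + (0)·(1/3) + (3)·(2/9) + (3)·(1/3) = 13/9.
B: (-2)·(1/9) + (3)·(1/3) + (-2)·(2/9) + (-5)·(1/3) = -4/3.
The best pure response is A with expected payoff 13/9.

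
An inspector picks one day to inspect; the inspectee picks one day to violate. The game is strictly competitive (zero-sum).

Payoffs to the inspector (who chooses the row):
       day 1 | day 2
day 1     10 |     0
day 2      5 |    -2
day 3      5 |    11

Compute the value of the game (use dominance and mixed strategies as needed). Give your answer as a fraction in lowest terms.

Row day 2 is strictly dominated by row day 1, so the inspector never plays it.
The remaining 2×2 game on (day 1, day 3) × (day 1, day 2) has no saddle point. Let the inspector play day 1 with probability p; indifference gives 10p + 5(1−p) = 11(1−p), so p = 3/8.
Similarly the inspectee's optimal q on day 1 is 11/16, and the value is 10·(11/16) + (0)·(5/16) = 55/8.

55/8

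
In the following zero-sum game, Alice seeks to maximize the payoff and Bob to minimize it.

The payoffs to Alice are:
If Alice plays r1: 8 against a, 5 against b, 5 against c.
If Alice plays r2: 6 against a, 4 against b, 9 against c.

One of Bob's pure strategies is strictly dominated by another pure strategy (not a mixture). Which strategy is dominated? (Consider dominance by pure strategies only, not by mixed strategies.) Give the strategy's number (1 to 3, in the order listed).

1

Bob prefers columns that give Alice less. Compare a with b: 5 < 8, 4 < 6.
So b strictly dominates a for Bob; a is strictly dominated.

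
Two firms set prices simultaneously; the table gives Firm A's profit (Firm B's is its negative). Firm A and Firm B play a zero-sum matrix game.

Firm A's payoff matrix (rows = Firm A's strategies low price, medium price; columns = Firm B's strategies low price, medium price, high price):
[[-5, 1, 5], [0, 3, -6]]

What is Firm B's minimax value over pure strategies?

0

The worst case (largest entry) in each column is low price: 0, medium price: 3, high price: 5.
The best (smallest) of these is 0.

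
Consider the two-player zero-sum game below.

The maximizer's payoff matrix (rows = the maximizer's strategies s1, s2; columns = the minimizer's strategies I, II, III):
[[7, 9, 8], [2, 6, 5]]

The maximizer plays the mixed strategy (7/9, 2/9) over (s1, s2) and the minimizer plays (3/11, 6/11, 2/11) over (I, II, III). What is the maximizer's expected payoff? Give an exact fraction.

Against (3/11, 6/11, 2/11), each row's expected payoff is s1: 91/11; s2: 52/11.
Taking the (7/9, 2/9)-weighted average: (7/9)·(91/11) + (2/9)·(52/11) = 247/33.

247/33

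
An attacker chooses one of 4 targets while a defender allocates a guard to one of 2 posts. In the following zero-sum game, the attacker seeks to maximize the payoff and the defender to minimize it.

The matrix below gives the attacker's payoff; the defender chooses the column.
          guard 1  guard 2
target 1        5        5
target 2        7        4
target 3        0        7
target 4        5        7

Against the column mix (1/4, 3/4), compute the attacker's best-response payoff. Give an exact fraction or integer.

13/2

target 1: (5)·(1/4) + (5)·(3/4) = 5.
target 2: (7)·(1/4) + (4)·(3/4) = 19/4.
target 3: (0)·(1/4) + (7)·(3/4) = 21/4.
target 4: (5)·(1/4) + (7)·(3/4) = 13/2.
The best pure response is target 4 with expected payoff 13/2.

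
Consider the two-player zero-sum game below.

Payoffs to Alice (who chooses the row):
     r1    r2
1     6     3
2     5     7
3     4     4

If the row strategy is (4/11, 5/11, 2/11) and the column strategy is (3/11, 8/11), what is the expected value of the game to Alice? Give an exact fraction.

611/121

Against (3/11, 8/11), each row's expected payoff is 1: 42/11; 2: 71/11; 3: 4.
Taking the (4/11, 5/11, 2/11)-weighted average: (4/11)·(42/11) + (5/11)·(71/11) + (2/11)·(4) = 611/121.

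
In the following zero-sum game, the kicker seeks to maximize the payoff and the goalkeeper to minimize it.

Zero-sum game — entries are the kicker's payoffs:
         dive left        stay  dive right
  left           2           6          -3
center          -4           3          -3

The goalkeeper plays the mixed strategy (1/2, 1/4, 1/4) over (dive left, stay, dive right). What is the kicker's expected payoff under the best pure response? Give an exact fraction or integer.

left: (2)·(1/2) + (6)·(1/4) + (-3)·(1/4) = 7/4.
center: (-4)·(1/2) + (3)·(1/4) + (-3)·(1/4) = -2.
The best pure response is left with expected payoff 7/4.

7/4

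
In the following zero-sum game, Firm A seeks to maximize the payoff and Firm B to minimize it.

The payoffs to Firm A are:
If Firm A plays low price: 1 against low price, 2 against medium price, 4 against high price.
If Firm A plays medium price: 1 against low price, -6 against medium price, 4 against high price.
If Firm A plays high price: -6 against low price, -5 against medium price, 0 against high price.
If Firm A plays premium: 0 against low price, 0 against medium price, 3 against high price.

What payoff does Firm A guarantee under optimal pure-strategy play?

1

Row minima: 1, -6, -6, 0 → Firm A's maximin is 1.
Column maxima: 1, 2, 4 → Firm B's minimax is 1.
They coincide at (low price, low price), so the value is 1.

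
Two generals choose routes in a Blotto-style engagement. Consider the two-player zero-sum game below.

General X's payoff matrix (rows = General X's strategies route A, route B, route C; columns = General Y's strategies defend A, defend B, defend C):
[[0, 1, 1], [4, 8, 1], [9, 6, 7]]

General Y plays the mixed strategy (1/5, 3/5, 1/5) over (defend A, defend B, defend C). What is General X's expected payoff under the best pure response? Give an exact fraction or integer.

34/5

route A: (0)·(1/5) + (1)·(3/5) + (1)·(1/5) = 4/5.
route B: (4)·(1/5) + (8)·(3/5) + (1)·(1/5) = 29/5.
route C: (9)·(1/5) + (6)·(3/5) + (7)·(1/5) = 34/5.
The best pure response is route C with expected payoff 34/5.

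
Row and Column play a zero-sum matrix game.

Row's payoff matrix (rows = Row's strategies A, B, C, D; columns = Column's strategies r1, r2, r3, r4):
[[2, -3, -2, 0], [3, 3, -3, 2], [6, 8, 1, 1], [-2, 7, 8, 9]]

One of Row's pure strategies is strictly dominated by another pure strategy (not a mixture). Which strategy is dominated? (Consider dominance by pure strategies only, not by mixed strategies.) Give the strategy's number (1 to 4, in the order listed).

1

Compare A with C: 6 > 2, 8 > -3, 1 > -2, 1 > 0.
So C strictly dominates A for Row; A is strictly dominated.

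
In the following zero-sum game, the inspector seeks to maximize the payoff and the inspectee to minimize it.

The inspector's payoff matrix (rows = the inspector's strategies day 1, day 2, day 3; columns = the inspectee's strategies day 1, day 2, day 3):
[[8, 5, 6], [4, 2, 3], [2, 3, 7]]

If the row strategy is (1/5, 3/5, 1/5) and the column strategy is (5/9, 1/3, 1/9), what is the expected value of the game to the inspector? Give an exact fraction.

58/15

Against (5/9, 1/3, 1/9), each row's expected payoff is day 1: 61/9; day 2: 29/9; day 3: 26/9.
Taking the (1/5, 3/5, 1/5)-weighted average: (1/5)·(61/9) + (3/5)·(29/9) + (1/5)·(26/9) = 58/15.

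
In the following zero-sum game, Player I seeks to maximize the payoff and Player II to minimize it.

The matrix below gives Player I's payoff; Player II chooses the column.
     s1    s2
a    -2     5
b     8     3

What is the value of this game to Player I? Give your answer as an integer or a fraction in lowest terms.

Row minima are -2 and 3, so Player I's maximin is 3; column maxima are 8 and 5, so Player II's minimax is 5. These differ, so the equilibrium is in mixed strategies.
Let Player I play a with probability p. Player II is indifferent when −2p + 8(1−p) = 5p + 3(1−p), giving p = 5/12.
Let Player II play s1 with probability q. Player I is indifferent when −2q + 5(1−q) = 8q + 3(1−q), giving q = 1/6.
The value is -2·(1/6) + (5)·(5/6) = 23/6.

23/6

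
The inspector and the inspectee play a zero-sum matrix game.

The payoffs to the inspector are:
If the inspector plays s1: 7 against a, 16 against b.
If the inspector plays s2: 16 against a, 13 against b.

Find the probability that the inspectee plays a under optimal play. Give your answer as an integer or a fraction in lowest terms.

Row minima are 7 and 13, so the inspector's maximin is 13; column maxima are 16 and 16, so the inspectee's minimax is 16. These differ, so the equilibrium is in mixed strategies.
Let the inspectee play a with probability q. The inspector is indifferent when 7q + 16(1−q) = 16q + 13(1−q), giving q = 1/4.

1/4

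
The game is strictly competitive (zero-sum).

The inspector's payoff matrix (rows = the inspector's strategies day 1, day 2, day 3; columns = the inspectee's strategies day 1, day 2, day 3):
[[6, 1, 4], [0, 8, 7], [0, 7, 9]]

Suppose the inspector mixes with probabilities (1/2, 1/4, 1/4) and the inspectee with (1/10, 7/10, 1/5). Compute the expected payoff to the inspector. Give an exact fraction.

179/40

Against (1/10, 7/10, 1/5), each row's expected payoff is day 1: 21/10; day 2: 7; day 3: 67/10.
Taking the (1/2, 1/4, 1/4)-weighted average: (1/2)·(21/10) + (1/4)·(7) + (1/4)·(67/10) = 179/40.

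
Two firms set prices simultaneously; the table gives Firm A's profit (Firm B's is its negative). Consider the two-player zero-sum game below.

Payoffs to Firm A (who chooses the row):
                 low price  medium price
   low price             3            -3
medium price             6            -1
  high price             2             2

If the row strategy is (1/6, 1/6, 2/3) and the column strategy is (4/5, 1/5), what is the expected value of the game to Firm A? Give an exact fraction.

Against (4/5, 1/5), each row's expected payoff is low price: 9/5; medium price: 23/5; high price: 2.
Taking the (1/6, 1/6, 2/3)-weighted average: (1/6)·(9/5) + (1/6)·(23/5) + (2/3)·(2) = 12/5.

12/5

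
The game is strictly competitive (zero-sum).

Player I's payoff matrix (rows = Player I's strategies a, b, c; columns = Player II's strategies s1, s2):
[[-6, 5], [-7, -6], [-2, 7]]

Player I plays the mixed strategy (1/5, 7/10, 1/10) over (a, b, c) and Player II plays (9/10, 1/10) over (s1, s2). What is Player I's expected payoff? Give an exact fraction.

Against (9/10, 1/10), each row's expected payoff is a: -49/10; b: -69/10; c: -11/10.
Taking the (1/5, 7/10, 1/10)-weighted average: (1/5)·(-49/10) + (7/10)·(-69/10) + (1/10)·(-11/10) = -148/25.

-148/25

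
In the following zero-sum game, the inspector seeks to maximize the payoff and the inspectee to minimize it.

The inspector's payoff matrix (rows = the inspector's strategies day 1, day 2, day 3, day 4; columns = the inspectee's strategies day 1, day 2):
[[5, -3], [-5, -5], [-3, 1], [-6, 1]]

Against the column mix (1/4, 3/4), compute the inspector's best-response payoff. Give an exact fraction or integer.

day 1: (5)·(1/4) + (-3)·(3/4) = -1.
day 2: (-5)·(1/4) + (-5)·(3/4) = -5.
day 3: (-3)·(1/4) + (1)·(3/4) = 0.
day 4: (-6)·(1/4) + (1)·(3/4) = -3/4.
The best pure response is day 3 with expected payoff 0.

0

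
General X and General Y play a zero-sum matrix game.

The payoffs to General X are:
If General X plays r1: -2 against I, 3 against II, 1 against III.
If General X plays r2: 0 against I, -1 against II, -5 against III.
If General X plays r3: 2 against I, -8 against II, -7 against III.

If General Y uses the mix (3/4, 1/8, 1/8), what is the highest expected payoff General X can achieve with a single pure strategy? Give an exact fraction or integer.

-3/8

r1: (-2)·(3/4) + (3)·(1/8) + (1)·(1/8) = -1.
r2: (0)·(3/4) + (-1)·(1/8) + (-5)·(1/8) = -3/4.
r3: (2)·(3/4) + (-8)·(1/8) + (-7)·(1/8) = -3/8.
The best pure response is r3 with expected payoff -3/8.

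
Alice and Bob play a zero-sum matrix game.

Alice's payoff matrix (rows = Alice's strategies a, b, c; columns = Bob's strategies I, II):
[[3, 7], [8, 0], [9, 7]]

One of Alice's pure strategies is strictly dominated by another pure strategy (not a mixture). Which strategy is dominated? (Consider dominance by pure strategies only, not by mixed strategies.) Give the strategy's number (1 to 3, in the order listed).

2

Compare b with c: 9 > 8, 7 > 0.
So c strictly dominates b for Alice; b is strictly dominated.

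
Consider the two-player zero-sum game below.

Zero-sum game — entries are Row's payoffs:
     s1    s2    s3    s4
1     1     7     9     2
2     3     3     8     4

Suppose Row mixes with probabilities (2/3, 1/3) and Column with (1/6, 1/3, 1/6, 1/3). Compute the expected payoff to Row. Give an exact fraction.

Against (1/6, 1/3, 1/6, 1/3), each row's expected payoff is 1: 14/3; 2: 25/6.
Taking the (2/3, 1/3)-weighted average: (2/3)·(14/3) + (1/3)·(25/6) = 9/2.

9/2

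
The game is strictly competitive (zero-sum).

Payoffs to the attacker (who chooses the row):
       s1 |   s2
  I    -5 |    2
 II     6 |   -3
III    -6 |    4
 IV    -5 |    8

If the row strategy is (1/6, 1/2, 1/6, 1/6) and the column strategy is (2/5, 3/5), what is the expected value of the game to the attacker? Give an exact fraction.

19/30

Against (2/5, 3/5), each row's expected payoff is I: -4/5; II: 3/5; III: 0; IV: 14/5.
Taking the (1/6, 1/2, 1/6, 1/6)-weighted average: (1/6)·(-4/5) + (1/2)·(3/5) + (1/6)·(0) + (1/6)·(14/5) = 19/30.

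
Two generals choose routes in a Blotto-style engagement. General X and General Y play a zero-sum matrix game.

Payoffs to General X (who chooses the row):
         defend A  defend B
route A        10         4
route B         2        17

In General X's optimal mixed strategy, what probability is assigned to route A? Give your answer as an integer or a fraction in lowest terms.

5/7

Row minima are 4 and 2, so General X's maximin is 4; column maxima are 10 and 17, so General Y's minimax is 10. These differ, so the equilibrium is in mixed strategies.
Let General X play route A with probability p. General Y is indifferent when 10p + 2(1−p) = 4p + 17(1−p), giving p = 5/7.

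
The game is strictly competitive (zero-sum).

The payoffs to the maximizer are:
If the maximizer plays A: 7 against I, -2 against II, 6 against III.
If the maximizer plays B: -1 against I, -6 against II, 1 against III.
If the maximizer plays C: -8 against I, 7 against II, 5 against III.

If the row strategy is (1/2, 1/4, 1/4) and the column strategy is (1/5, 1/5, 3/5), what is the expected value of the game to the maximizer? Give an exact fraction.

14/5

Against (1/5, 1/5, 3/5), each row's expected payoff is A: 23/5; B: -4/5; C: 14/5.
Taking the (1/2, 1/4, 1/4)-weighted average: (1/2)·(23/5) + (1/4)·(-4/5) + (1/4)·(14/5) = 14/5.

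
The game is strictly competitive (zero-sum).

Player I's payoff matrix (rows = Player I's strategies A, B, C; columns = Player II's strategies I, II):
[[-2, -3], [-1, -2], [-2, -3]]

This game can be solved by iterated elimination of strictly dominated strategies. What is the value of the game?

Row A is strictly dominated by row B (-1>-2, -2>-3); eliminate A.
Row C is strictly dominated by row B (-1>-2, -2>-3); eliminate C.
Column I is strictly dominated by II for Player II (-2<-1); eliminate I.
Only (B, II) remains, with payoff -2.

-2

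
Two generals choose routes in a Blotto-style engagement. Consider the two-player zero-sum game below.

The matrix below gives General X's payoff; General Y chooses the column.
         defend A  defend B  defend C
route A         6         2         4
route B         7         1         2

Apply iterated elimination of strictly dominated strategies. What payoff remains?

2

Column defend A is strictly dominated by defend B for General Y (2<6, 1<7); eliminate defend A.
Row route B is strictly dominated by row route A (2>1, 4>2); eliminate route B.
Column defend C is strictly dominated by defend B for General Y (2<4); eliminate defend C.
Only (route A, defend B) remains, with payoff 2.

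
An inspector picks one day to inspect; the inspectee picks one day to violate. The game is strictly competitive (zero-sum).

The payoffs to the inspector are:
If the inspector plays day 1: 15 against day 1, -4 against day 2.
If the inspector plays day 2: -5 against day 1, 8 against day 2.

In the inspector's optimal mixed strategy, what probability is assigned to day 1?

13/32

Row minima are -4 and -5, so the inspector's maximin is -4; column maxima are 15 and 8, so the inspectee's minimax is 8. These differ, so the equilibrium is in mixed strategies.
Let the inspector play day 1 with probability p. The inspectee is indifferent when 15p − 5(1−p) = −4p + 8(1−p), giving p = 13/32.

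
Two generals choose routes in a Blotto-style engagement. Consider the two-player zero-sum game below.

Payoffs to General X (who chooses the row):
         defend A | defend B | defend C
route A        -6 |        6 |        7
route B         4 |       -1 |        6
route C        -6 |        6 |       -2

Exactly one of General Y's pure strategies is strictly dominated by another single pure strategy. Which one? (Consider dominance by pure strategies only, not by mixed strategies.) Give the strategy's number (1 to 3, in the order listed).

General Y prefers columns that give General X less. Compare defend C with defend A: -6 < 7, 4 < 6, -6 < -2.
So defend A strictly dominates defend C for General Y; defend C is strictly dominated.

3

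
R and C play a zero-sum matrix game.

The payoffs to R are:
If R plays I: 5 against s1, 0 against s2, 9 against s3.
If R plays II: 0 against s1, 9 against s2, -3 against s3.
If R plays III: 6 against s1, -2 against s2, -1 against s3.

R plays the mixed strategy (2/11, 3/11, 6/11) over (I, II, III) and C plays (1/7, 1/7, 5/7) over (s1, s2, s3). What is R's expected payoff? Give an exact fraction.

76/77

Against (1/7, 1/7, 5/7), each row's expected payoff is I: 50/7; II: -6/7; III: -1/7.
Taking the (2/11, 3/11, 6/11)-weighted average: (2/11)·(50/7) + (3/11)·(-6/7) + (6/11)·(-1/7) = 76/77.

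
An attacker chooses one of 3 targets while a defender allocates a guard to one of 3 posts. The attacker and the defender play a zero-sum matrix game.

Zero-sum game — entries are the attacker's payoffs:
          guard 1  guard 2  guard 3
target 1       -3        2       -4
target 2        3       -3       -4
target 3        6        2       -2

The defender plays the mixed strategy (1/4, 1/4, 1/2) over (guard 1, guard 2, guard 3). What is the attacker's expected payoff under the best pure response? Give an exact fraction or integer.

1

target 1: (-3)·(1/4) + (2)·(1/4) + (-4)·(1/2) = -9/4.
target 2: (3)·(1/4) + (-3)·(1/4) + (-4)·(1/2) = -2.
target 3: (6)·(1/4) + (2)·(1/4) + (-2)·(1/2) = 1.
The best pure response is target 3 with expected payoff 1.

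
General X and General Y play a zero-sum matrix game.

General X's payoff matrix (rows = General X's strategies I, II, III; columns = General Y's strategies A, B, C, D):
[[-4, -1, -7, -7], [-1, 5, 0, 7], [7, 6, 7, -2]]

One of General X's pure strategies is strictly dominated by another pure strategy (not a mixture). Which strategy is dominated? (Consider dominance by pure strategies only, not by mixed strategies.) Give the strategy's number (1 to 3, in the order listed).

Compare I with II: -1 > -4, 5 > -1, 0 > -7, 7 > -7.
So II strictly dominates I for General X; I is strictly dominated.

1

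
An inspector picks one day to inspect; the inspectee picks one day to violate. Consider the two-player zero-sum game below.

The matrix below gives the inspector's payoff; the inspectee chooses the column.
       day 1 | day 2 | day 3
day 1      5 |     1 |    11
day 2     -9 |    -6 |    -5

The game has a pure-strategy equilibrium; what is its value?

1

Row minima: 1, -9 → the inspector's maximin is 1.
Column maxima: 5, 1, 11 → the inspectee's minimax is 1.
They coincide at (day 1, day 2), so the value is 1.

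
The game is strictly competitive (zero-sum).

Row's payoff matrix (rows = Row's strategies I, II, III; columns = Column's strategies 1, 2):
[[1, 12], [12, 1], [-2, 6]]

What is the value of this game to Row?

Row III is strictly dominated by row I, so Row never plays it.
The remaining 2×2 game on (I, II) × (1, 2) has no saddle point. Let Row play I with probability p; indifference gives p + 12(1−p) = 12p + (1−p), so p = 1/2.
Similarly Column's optimal q on 1 is 1/2, and the value is 1·(1/2) + (12)·(1/2) = 13/2.

13/2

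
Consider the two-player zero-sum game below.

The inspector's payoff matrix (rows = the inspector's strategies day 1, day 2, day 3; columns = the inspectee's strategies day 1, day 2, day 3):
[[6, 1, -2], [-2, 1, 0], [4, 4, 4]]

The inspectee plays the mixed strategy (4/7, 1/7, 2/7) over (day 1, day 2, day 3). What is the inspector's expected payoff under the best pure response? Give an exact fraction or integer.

day 1: (6)·(4/7) + (1)·(1/7) + (-2)·(2/7) = 3.
day 2: (-2)·(4/7) + (1)·(1/7) + (0)·(2/7) = -1.
day 3: (4)·(4/7) + (4)·(1/7) + (4)·(2/7) = 4.
The best pure response is day 3 with expected payoff 4.

4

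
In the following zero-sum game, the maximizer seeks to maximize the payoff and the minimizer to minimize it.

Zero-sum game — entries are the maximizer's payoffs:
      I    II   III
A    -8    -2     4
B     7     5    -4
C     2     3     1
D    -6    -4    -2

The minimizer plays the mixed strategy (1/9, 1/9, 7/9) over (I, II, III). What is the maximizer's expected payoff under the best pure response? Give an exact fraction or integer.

A: (-8)·(1/9) + (-2)·(1/9) + (4)·(7/9) = 2.
B: (7)·(1/9) + (5)·(1/9) + (-4)·(7/9) = -16/9.
C: (2)·(1/9) + (3)·(1/9) + (1)·(7/9) = 4/3.
D: (-6)·(1/9) + (-4)·(1/9) + (-2)·(7/9) = -8/3.
The best pure response is A with expected payoff 2.

2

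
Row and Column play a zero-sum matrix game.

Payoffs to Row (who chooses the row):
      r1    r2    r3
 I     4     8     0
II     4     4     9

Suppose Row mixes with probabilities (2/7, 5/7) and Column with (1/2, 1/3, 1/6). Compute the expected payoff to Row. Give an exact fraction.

67/14

Against (1/2, 1/3, 1/6), each row's expected payoff is I: 14/3; II: 29/6.
Taking the (2/7, 5/7)-weighted average: (2/7)·(14/3) + (5/7)·(29/6) = 67/14.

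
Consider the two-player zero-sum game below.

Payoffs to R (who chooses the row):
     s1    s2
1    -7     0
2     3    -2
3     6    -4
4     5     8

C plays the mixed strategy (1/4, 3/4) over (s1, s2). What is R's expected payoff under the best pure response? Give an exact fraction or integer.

1: (-7)·(1/4) + (0)·(3/4) = -7/4.
2: (3)·(1/4) + (-2)·(3/4) = -3/4.
3: (6)·(1/4) + (-4)·(3/4) = -3/2.
4: (5)·(1/4) + (8)·(3/4) = 29/4.
The best pure response is 4 with expected payoff 29/4.

29/4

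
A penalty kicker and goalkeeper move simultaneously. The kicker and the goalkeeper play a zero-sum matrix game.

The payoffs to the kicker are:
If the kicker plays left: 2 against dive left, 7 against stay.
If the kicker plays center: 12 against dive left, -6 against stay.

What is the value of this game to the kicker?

96/23

Row minima are 2 and -6, so the kicker's maximin is 2; column maxima are 12 and 7, so the goalkeeper's minimax is 7. These differ, so the equilibrium is in mixed strategies.
Let the kicker play left with probability p. The goalkeeper is indifferent when 2p + 12(1−p) = 7p − 6(1−p), giving p = 18/23.
Let the goalkeeper play dive left with probability q. The kicker is indifferent when 2q + 7(1−q) = 12q − 6(1−q), giving q = 13/23.
The value is 2·(13/23) + (7)·(10/23) = 96/23.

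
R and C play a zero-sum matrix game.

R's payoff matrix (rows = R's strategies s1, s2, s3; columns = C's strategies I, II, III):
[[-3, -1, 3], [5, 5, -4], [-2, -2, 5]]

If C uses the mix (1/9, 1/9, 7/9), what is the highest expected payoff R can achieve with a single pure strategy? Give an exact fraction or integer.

s1: (-3)·(1/9) + (-1)·(1/9) + (3)·(7/9) = 17/9.
s2: (5)·(1/9) + (5)·(1/9) + (-4)·(7/9) = -2.
s3: (-2)·(1/9) + (-2)·(1/9) + (5)·(7/9) = 31/9.
The best pure response is s3 with expected payoff 31/9.

31/9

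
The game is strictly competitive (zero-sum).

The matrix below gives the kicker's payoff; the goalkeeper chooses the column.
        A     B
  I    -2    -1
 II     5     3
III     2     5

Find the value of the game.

19/5

Row I is strictly dominated by row III, so the kicker never plays it.
The remaining 2×2 game on (II, III) × (A, B) has no saddle point. Let the kicker play II with probability p; indifference gives 5p + 2(1−p) = 3p + 5(1−p), so p = 3/5.
Similarly the goalkeeper's optimal q on A is 2/5, and the value is 5·(2/5) + (3)·(3/5) = 19/5.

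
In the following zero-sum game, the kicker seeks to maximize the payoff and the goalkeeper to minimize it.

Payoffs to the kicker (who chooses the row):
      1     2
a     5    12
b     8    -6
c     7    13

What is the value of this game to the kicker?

Row a is strictly dominated by row c, so the kicker never plays it.
The remaining 2×2 game on (b, c) × (1, 2) has no saddle point. Let the kicker play b with probability p; indifference gives 8p + 7(1−p) = −6p + 13(1−p), so p = 3/10.
Similarly the goalkeeper's optimal q on 1 is 19/20, and the value is 8·(19/20) + (-6)·(1/20) = 73/10.

73/10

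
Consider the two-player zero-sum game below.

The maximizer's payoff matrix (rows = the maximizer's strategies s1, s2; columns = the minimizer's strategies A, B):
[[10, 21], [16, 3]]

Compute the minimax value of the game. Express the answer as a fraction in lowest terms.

Row minima are 10 and 3, so the maximizer's maximin is 10; column maxima are 16 and 21, so the minimizer's minimax is 16. These differ, so the equilibrium is in mixed strategies.
Let the maximizer play s1 with probability p. The minimizer is indifferent when 10p + 16(1−p) = 21p + 3(1−p), giving p = 13/24.
Let the minimizer play A with probability q. The maximizer is indifferent when 10q + 21(1−q) = 16q + 3(1−q), giving q = 3/4.
The value is 10·(3/4) + (21)·(1/4) = 51/4.

51/4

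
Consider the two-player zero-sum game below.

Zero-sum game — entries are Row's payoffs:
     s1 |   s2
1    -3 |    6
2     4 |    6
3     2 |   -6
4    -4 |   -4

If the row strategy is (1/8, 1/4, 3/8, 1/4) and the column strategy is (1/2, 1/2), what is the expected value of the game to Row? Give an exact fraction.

Against (1/2, 1/2), each row's expected payoff is 1: 3/2; 2: 5; 3: -2; 4: -4.
Taking the (1/8, 1/4, 3/8, 1/4)-weighted average: (1/8)·(3/2) + (1/4)·(5) + (3/8)·(-2) + (1/4)·(-4) = -5/16.

-5/16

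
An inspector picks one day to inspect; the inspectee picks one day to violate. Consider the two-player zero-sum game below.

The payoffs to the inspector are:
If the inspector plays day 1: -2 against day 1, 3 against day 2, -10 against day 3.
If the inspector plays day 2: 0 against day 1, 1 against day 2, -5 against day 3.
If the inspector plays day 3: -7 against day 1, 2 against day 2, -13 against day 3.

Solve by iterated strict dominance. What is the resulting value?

-5

Row day 3 is strictly dominated by row day 1 (-2>-7, 3>2, -10>-13); eliminate day 3.
Column day 1 is strictly dominated by day 3 for the inspectee (-10<-2, -5<0); eliminate day 1.
Column day 2 is strictly dominated by day 3 for the inspectee (-10<3, -5<1); eliminate day 2.
Row day 1 is strictly dominated by row day 2 (-5>-10); eliminate day 1.
Only (day 2, day 3) remains, with payoff -5.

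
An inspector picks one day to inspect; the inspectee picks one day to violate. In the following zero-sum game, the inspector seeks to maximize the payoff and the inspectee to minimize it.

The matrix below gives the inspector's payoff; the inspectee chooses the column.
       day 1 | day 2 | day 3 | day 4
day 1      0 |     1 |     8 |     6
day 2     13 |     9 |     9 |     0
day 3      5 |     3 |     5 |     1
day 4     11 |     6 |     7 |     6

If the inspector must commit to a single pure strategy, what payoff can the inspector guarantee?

6

The worst-case payoff for each row is day 1: 0, day 2: 0, day 3: 1, day 4: 6.
The best of these is 6.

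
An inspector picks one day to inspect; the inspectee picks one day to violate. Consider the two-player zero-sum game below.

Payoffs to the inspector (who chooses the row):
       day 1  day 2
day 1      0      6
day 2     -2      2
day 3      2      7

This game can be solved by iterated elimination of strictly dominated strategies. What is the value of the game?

Row day 2 is strictly dominated by row day 1 (0>-2, 6>2); eliminate day 2.
Row day 1 is strictly dominated by row day 3 (2>0, 7>6); eliminate day 1.
Column day 2 is strictly dominated by day 1 for the inspectee (2<7); eliminate day 2.
Only (day 3, day 1) remains, with payoff 2.

2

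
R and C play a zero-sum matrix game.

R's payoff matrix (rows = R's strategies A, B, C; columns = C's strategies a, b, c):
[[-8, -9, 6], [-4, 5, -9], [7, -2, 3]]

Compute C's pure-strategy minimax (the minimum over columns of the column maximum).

The worst case (largest entry) in each column is a: 7, b: 5, c: 6.
The best (smallest) of these is 5.

5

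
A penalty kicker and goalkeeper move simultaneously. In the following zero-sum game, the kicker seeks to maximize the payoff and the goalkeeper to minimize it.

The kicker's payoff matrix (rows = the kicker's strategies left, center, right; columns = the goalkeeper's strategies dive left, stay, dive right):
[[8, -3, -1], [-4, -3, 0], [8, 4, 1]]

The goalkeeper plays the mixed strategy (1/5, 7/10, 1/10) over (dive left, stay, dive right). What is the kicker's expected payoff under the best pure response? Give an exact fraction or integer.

left: (8)·(1/5) + (-3)·(7/10) + (-1)·(1/10) = -3/5.
center: (-4)·(1/5) + (-3)·(7/10) + (0)·(1/10) = -29/10.
right: (8)·(1/5) + (4)·(7/10) + (1)·(1/10) = 9/2.
The best pure response is right with expected payoff 9/2.

9/2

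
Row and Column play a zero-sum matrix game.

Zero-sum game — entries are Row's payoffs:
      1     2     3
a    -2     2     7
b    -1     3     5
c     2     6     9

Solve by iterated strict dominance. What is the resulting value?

2

Row a is strictly dominated by row c (2>-2, 6>2, 9>7); eliminate a.
Row b is strictly dominated by row c (2>-1, 6>3, 9>5); eliminate b.
Column 2 is strictly dominated by 1 for Column (2<6); eliminate 2.
Column 3 is strictly dominated by 1 for Column (2<9); eliminate 3.
Only (c, 1) remains, with payoff 2.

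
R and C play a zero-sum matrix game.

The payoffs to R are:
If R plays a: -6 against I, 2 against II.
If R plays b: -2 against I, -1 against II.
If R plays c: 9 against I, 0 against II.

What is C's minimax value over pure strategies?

2

The worst case (largest entry) in each column is I: 9, II: 2.
The best (smallest) of these is 2.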